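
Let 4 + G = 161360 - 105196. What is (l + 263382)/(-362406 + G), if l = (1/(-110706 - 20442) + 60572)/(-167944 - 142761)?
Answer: -2146474233630245/2495803185903528 ≈ -0.86003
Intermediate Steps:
G = 56160 (G = -4 + (161360 - 105196) = -4 + 56164 = 56160)
l = -1588779331/8149667868 (l = (1/(-131148) + 60572)/(-310705) = (-1/131148 + 60572)*(-1/310705) = (7943896655/131148)*(-1/310705) = -1588779331/8149667868 ≈ -0.19495)
(l + 263382)/(-362406 + G) = (-1588779331/8149667868 + 263382)/(-362406 + 56160) = (2146474233630245/8149667868)/(-306246) = (2146474233630245/8149667868)*(-1/306246) = -2146474233630245/2495803185903528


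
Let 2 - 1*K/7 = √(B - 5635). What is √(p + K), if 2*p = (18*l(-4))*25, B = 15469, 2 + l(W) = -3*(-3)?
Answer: √(1589 - 7*√9834) ≈ 29.914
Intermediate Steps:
l(W) = 7 (l(W) = -2 - 3*(-3) = -2 + 9 = 7)
K = 14 - 7*√9834 (K = 14 - 7*√(15469 - 5635) = 14 - 7*√9834 ≈ -680.17)
p = 1575 (p = ((18*7)*25)/2 = (126*25)/2 = (½)*3150 = 1575)
√(p + K) = √(1575 + (14 - 7*√9834)) = √(1589 - 7*√9834)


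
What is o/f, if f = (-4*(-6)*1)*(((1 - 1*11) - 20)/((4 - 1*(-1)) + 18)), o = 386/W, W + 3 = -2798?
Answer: 4439/1008360 ≈ 0.0044022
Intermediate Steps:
W = -2801 (W = -3 - 2798 = -2801)
o = -386/2801 (o = 386/(-2801) = 386*(-1/2801) = -386/2801 ≈ -0.13781)
f = -720/23 (f = (24*1)*(((1 - 11) - 20)/((4 + 1) + 18)) = 24*((-10 - 20)/(5 + 18)) = 24*(-30/23) = -720/23 ≈ -31.304)
o/f = -386/(2801*(-720/23)) = -386/2801*(-23/720) = 4439/1008360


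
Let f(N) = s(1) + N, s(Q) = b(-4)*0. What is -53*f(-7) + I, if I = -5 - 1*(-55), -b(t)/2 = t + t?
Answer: 421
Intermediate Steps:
b(t) = -4*t (b(t) = -2*(t + t) = -4*t)
I = 50 (I = -5 + 55 = 50)
s(Q) = 0 (s(Q) = -4*(-4)*0 = 16*0 = 0)
f(N) = N (f(N) = 0 + N = N)
-53*f(-7) + I = -53*(-7) + 50 = 371 + 50 = 421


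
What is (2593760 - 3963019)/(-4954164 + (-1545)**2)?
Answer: 1369259/2567139 ≈ 0.53338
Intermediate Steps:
(2593760 - 3963019)/(-4954164 + (-1545)**2) = -1369259/(-4954164 + 2387025) = -1369259/(-2567139) = -1369259*(-1/2567139) = 1369259/2567139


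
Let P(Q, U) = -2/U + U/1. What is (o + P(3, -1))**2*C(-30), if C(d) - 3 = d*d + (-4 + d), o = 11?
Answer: 125136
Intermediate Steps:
P(Q, U) = U - 2/U (P(Q, U) = -2/U + U*1 = -2/U + U = U - 2/U)
C(d) = -1 + d + d**2 (C(d) = 3 + (d*d + (-4 + d)) = 3 + (d**2 + (-4 + d)) = 3 + (-4 + d + d**2) = -1 + d + d**2)
(o + P(3, -1))**2*C(-30) = (11 + (-1 - 2/(-1)))**2*(-1 - 30 + (-30)**2) = (11 + (-1 - 2*(-1)))**2*(-1 - 30 + 900) = (11 + (-1 + 2))**2*869 = (11 + 1)**2*869 = 12**2*869 = 144*869 = 125136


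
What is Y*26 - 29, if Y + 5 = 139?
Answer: 3455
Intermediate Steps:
Y = 134 (Y = -5 + 139 = 134)
Y*26 - 29 = 134*26 - 29 = 3484 - 29 = 3455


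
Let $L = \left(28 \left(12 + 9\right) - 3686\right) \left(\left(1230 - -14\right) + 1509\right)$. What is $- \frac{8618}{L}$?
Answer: $\frac{4309}{4264397} \approx 0.0010105$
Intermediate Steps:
$L = -8528794$ ($L = \left(28 \cdot 21 - 3686\right) \left(\left(1230 + 14\right) + 1509\right) = \left(588 - 3686\right) \left(1244 + 1509\right) = \left(-3098\right) 2753 = -8528794$)
$- \frac{8618}{L} = - \frac{8618}{-8528794} = \left(-8618\right) \left(- \frac{1}{8528794}\right) = \frac{4309}{4264397}$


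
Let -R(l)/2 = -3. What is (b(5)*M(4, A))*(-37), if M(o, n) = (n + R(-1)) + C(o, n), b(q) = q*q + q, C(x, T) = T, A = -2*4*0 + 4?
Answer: -15540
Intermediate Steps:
A = 4 (A = -8*0 + 4 = 0 + 4 = 4)
b(q) = q + q**2 (b(q) = q**2 + q = q + q**2)
R(l) = 6 (R(l) = -2*(-3) = 6)
M(o, n) = 6 + 2*n (M(o, n) = (n + 6) + n = (6 + n) + n = 6 + 2*n)
(b(5)*M(4, A))*(-37) = ((5*(1 + 5))*(6 + 2*4))*(-37) = ((5*6)*(6 + 8))*(-37) = (30*14)*(-37) = 420*(-37) = -15540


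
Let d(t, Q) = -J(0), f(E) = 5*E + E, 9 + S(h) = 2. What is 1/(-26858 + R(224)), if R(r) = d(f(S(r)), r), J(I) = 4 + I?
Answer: -1/26862 ≈ -3.7227e-5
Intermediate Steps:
S(h) = -7 (S(h) = -9 + 2 = -7)
f(E) = 6*E
d(t, Q) = -4 (d(t, Q) = -(4 + 0) = -1*4 = -4)
R(r) = -4
1/(-26858 + R(224)) = 1/(-26858 - 4) = 1/(-26862) = -1/26862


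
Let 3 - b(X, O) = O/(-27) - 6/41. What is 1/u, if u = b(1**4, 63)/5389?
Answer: 662847/674 ≈ 983.45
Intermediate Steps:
b(X, O) = 129/41 + O/27 (b(X, O) = 3 - (O/(-27) - 6/41) = 3 - (O*(-1/27) - 6*1/41) = 3 - (-O/27 - 6/41) = 3 - (-6/41 - O/27) = 3 + (6/41 + O/27) = 129/41 + O/27)
u = 674/662847 (u = (129/41 + (1/27)*63)/5389 = (129/41 + 7/3)*(1/5389) = (674/123)*(1/5389) = 674/662847 ≈ 0.0010168)
1/u = 1/(674/662847) = 662847/674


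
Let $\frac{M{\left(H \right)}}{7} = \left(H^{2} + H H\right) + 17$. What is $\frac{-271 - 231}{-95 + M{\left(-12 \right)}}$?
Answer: $- \frac{251}{1020} \approx -0.24608$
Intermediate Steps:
$M{\left(H \right)} = 119 + 14 H^{2}$ ($M{\left(H \right)} = 7 \left(\left(H^{2} + H H\right) + 17\right) = 7 \left(\left(H^{2} + H^{2}\right) + 17\right) = 7 \left(2 H^{2} + 17\right) = 7 \left(17 + 2 H^{2}\right) = 119 + 14 H^{2}$)
$\frac{-271 - 231}{-95 + M{\left(-12 \right)}} = \frac{-271 - 231}{-95 + \left(119 + 14 \left(-12\right)^{2}\right)} = \frac{-271 - 231}{-95 + \left(119 + 14 \cdot 144\right)} = \frac{-271 - 231}{-95 + \left(119 + 2016\right)} = - \frac{502}{-95 + 2135} = - \frac{502}{2040} = \left(-502\right) \frac{1}{2040} = - \frac{251}{1020}$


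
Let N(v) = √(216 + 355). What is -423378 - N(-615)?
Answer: -423378 - √571 ≈ -4.2340e+5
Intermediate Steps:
N(v) = √571
-423378 - N(-615) = -423378 - √571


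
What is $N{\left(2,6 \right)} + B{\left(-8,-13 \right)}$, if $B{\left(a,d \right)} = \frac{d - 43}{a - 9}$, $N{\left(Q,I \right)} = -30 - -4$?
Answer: $- \frac{386}{17} \approx -22.706$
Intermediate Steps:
$N{\left(Q,I \right)} = -26$ ($N{\left(Q,I \right)} = -30 + 4 = -26$)
$B{\left(a,d \right)} = \frac{-43 + d}{-9 + a}$
$N{\left(2,6 \right)} + B{\left(-8,-13 \right)} = -26 + \frac{-43 - 13}{-9 - 8} = -26 + \frac{1}{-17} \left(-56\right) = -26 - - \frac{56}{17} = -26 + \frac{56}{17} = - \frac{386}{17}$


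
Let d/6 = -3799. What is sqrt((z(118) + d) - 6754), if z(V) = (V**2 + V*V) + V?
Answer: I*sqrt(1582) ≈ 39.774*I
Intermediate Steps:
d = -22794 (d = 6*(-3799) = -22794)
z(V) = V + 2*V**2 (z(V) = (V**2 + V**2) + V = 2*V**2 + V = V + 2*V**2)
sqrt((z(118) + d) - 6754) = sqrt((118*(1 + 2*118) - 22794) - 6754) = sqrt((118*(1 + 236) - 22794) - 6754) = sqrt((118*237 - 22794) - 6754) = sqrt((27966 - 22794) - 6754) = sqrt(5172 - 6754) = sqrt(-1582) = I*sqrt(1582)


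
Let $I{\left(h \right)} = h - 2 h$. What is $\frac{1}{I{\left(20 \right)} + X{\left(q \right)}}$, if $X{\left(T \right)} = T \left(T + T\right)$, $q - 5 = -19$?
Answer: $\frac{1}{372} \approx 0.0026882$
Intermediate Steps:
$I{\left(h \right)} = - h$
$q = -14$ ($q = 5 - 19 = -14$)
$X{\left(T \right)} = 2 T^{2}$ ($X{\left(T \right)} = T 2 T = 2 T^{2}$)
$\frac{1}{I{\left(20 \right)} + X{\left(q \right)}} = \frac{1}{\left(-1\right) 20 + 2 \left(-14\right)^{2}} = \frac{1}{-20 + 2 \cdot 196} = \frac{1}{-20 + 392} = \frac{1}{372}$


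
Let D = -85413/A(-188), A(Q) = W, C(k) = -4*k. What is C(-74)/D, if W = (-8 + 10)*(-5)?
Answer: 2960/85413 ≈ 0.034655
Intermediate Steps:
W = -10 (W = 2*(-5) = -10)
A(Q) = -10
D = 85413/10 (D = -85413/(-10) = -85413*(-1/10) = 85413/10 ≈ 8541.3)
C(-74)/D = (-4*(-74))/(85413/10) = 296*(10/85413) = 2960/85413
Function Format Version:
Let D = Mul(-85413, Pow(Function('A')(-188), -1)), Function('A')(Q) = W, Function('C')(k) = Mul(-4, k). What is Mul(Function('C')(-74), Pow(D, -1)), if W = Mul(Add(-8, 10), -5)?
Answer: Rational(2960, 85413) ≈ 0.034655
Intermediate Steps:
W = -10 (W = Mul(2, -5) = -10)
Function('A')(Q) = -10
D = Rational(85413, 10) (D = Mul(-85413, Pow(-10, -1)) = Mul(-85413, Rational(-1, 10)) = Rational(85413, 10) ≈ 8541.3)
Mul(Function('C')(-74), Pow(D, -1)) = Mul(Mul(-4, -74), Pow(Rational(85413, 10), -1)) = Mul(296, Rational(10, 85413)) = Rational(2960, 85413)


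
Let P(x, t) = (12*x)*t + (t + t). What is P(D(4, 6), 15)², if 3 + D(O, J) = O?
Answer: 44100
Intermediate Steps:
D(O, J) = -3 + O
P(x, t) = 2*t + 12*t*x (P(x, t) = 12*t*x + 2*t = 2*t + 12*t*x)
P(D(4, 6), 15)² = (2*15*(1 + 6*(-3 + 4)))² = (2*15*(1 + 6*1))² = (2*15*(1 + 6))² = (2*15*7)² = 210² = 44100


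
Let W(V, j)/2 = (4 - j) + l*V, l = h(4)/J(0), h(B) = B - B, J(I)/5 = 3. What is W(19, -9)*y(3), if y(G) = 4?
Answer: 104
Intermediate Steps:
J(I) = 15 (J(I) = 5*3 = 15)
h(B) = 0
l = 0 (l = 0/15 = 0*(1/15) = 0)
W(V, j) = 8 - 2*j (W(V, j) = 2*((4 - j) + 0*V) = 2*((4 - j) + 0) = 2*(4 - j) = 8 - 2*j)
W(19, -9)*y(3) = (8 - 2*(-9))*4 = (8 + 18)*4 = 26*4 = 104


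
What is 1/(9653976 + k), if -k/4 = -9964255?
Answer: 1/49510996 ≈ 2.0198e-8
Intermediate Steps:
k = 39857020 (k = -4*(-9964255) = 39857020)
1/(9653976 + k) = 1/(9653976 + 39857020) = 1/49510996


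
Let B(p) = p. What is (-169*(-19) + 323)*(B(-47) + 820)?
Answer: 2731782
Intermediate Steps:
(-169*(-19) + 323)*(B(-47) + 820) = (-169*(-19) + 323)*(-47 + 820) = (3211 + 323)*773 = 3534*773 = 2731782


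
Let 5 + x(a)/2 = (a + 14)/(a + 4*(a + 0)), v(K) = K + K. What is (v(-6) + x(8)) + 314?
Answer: 2931/10 ≈ 293.10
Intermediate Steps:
v(K) = 2*K
x(a) = -10 + 2*(14 + a)/(5*a) (x(a) = -10 + 2*((a + 14)/(a + 4*(a + 0))) = -10 + 2*((14 + a)/(a + 4*a)) = -10 + 2*((14 + a)/((5*a))) = -10 + 2*((14 + a)*(1/(5*a))) = -10 + 2*((14 + a)/(5*a)) = -10 + 2*(14 + a)/(5*a))
(v(-6) + x(8)) + 314 = (2*(-6) + (⅘)*(7 - 12*8)/8) + 314 = (-12 + (⅘)*(⅛)*(7 - 96)) + 314 = (-12 + (⅘)*(⅛)*(-89)) + 314 = (-12 - 89/10) + 314 = -209/10 + 314 = 2931/10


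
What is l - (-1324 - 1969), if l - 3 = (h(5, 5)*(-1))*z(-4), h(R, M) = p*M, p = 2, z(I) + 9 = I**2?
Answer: 3226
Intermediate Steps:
z(I) = -9 + I**2
h(R, M) = 2*M
l = -67 (l = 3 + ((2*5)*(-1))*(-9 + (-4)**2) = 3 + (10*(-1))*(-9 + 16) = 3 - 10*7 = 3 - 70 = -67)
l - (-1324 - 1969) = -67 - (-1324 - 1969) = -67 - 1*(-3293) = -67 + 3293 = 3226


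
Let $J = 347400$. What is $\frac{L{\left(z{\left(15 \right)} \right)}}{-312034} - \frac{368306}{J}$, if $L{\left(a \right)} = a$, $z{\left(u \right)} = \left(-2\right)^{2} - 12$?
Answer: $- \frac{28730303801}{27100152900} \approx -1.0602$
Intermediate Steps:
$z{\left(u \right)} = -8$ ($z{\left(u \right)} = 4 - 12 = -8$)
$\frac{L{\left(z{\left(15 \right)} \right)}}{-312034} - \frac{368306}{J} = - \frac{8}{-312034} - \frac{368306}{347400} = \left(-8\right) \left(- \frac{1}{312034}\right) - \frac{184153}{173700} = \frac{4}{156017} - \frac{184153}{173700} = - \frac{28730303801}{27100152900}$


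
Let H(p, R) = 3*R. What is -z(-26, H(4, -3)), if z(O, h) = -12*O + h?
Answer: -303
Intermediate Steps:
z(O, h) = h - 12*O
-z(-26, H(4, -3)) = -(3*(-3) - 12*(-26)) = -(-9 + 312) = -1*303 = -303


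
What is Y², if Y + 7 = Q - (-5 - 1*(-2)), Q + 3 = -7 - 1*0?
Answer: 196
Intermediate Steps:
Q = -10 (Q = -3 + (-7 - 1*0) = -3 + (-7 + 0) = -3 - 7 = -10)
Y = -14 (Y = -7 + (-10 - (-5 - 1*(-2))) = -7 + (-10 - (-5 + 2)) = -7 + (-10 - 1*(-3)) = -7 + (-10 + 3) = -7 - 7 = -14)
Y² = (-14)² = 196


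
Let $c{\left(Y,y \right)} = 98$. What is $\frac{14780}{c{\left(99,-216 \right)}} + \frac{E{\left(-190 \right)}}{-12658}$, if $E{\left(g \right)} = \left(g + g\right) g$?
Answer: $\frac{45002410}{310121} \approx 145.11$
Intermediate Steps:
$E{\left(g \right)} = 2 g^{2}$ ($E{\left(g \right)} = 2 g g = 2 g^{2}$)
$\frac{14780}{c{\left(99,-216 \right)}} + \frac{E{\left(-190 \right)}}{-12658} = \frac{14780}{98} + \frac{2 \left(-190\right)^{2}}{-12658} = 14780 \cdot \frac{1}{98} + 2 \cdot 36100 \left(- \frac{1}{12658}\right) = \frac{7390}{49} + 72200 \left(- \frac{1}{12658}\right) = \frac{7390}{49} - \frac{36100}{6329} = \frac{45002410}{310121}$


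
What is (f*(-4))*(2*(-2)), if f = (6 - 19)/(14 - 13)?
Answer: -208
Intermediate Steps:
f = -13 (f = -13/1 = -13*1 = -13)
(f*(-4))*(2*(-2)) = (-13*(-4))*(2*(-2)) = 52*(-4) = -208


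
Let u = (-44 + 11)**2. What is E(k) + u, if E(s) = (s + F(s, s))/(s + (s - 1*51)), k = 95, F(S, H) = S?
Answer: 151561/139 ≈ 1090.4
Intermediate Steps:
u = 1089 (u = (-33)**2 = 1089)
E(s) = 2*s/(-51 + 2*s) (E(s) = (s + s)/(s + (s - 1*51)) = (2*s)/(s + (s - 51)) = (2*s)/(s + (-51 + s)) = (2*s)/(-51 + 2*s) = 2*s/(-51 + 2*s))
E(k) + u = 2*95/(-51 + 2*95) + 1089 = 2*95/(-51 + 190) + 1089 = 2*95/139 + 1089 = 2*95*(1/139) + 1089 = 190/139 + 1089 = 151561/139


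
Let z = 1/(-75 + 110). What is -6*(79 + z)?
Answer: -16596/35 ≈ -474.17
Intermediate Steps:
z = 1/35 ≈ 0.028571
-6*(79 + z) = -6*(79 + 1/35) = -6*2766/35 = -16596/35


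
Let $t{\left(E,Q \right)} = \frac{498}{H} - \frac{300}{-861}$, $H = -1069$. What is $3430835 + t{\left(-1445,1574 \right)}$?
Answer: $\frac{1052590434479}{306803} \approx 3.4308 \cdot 10^{6}$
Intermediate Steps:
$t{\left(E,Q \right)} = - \frac{36026}{306803}$ ($t{\left(E,Q \right)} = \frac{498}{-1069} - \frac{300}{-861} = 498 \left(- \frac{1}{1069}\right) - - \frac{100}{287} = - \frac{498}{1069} + \frac{100}{287} = - \frac{36026}{306803}$)
$3430835 + t{\left(-1445,1574 \right)} = 3430835 - \frac{36026}{306803} = \frac{1052590434479}{306803}$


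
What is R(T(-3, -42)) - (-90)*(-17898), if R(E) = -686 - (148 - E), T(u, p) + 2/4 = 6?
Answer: -3223297/2 ≈ -1.6116e+6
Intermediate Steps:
T(u, p) = 11/2 (T(u, p) = -1/2 + 6 = 11/2)
R(E) = -834 + E (R(E) = -686 + (-148 + E) = -834 + E)
R(T(-3, -42)) - (-90)*(-17898) = (-834 + 11/2) - (-90)*(-17898) = -1657/2 - 1*1610820 = -1657/2 - 1610820 = -3223297/2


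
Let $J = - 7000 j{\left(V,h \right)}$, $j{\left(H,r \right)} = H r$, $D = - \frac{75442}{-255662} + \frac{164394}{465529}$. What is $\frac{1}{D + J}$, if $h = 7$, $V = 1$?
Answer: $- \frac{59509037599}{2915904267482177} \approx -2.0408 \cdot 10^{-5}$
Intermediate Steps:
$D = \frac{38574868823}{59509037599}$ ($D = \left(-75442\right) \left(- \frac{1}{255662}\right) + 164394 \cdot \frac{1}{465529} = \frac{37721}{127831} + \frac{164394}{465529} = \frac{38574868823}{59509037599} \approx 0.64822$)
$J = -49000$ ($J = - 7000 \cdot 1 \cdot 7 = \left(-7000\right) 7 = -49000$)
$\frac{1}{D + J} = \frac{1}{\frac{38574868823}{59509037599} - 49000} = \frac{1}{- \frac{2915904267482177}{59509037599}} = - \frac{59509037599}{2915904267482177}$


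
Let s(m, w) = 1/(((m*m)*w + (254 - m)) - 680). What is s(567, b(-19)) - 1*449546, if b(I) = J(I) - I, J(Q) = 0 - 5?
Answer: -2022890916737/4499853 ≈ -4.4955e+5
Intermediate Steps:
J(Q) = -5
b(I) = -5 - I
s(m, w) = 1/(-426 - m + w*m**2) (s(m, w) = 1/((m**2*w + (254 - m)) - 680) = 1/((w*m**2 + (254 - m)) - 680) = 1/((254 - m + w*m**2) - 680) = 1/(-426 - m + w*m**2))
s(567, b(-19)) - 1*449546 = 1/(-426 - 1*567 + (-5 - 1*(-19))*567**2) - 1*449546 = 1/(-426 - 567 + (-5 + 19)*321489) - 449546 = 1/(-426 - 567 + 14*321489) - 449546 = 1/(-426 - 567 + 4500846) - 449546 = 1/4499853 - 449546 = -2022890916737/4499853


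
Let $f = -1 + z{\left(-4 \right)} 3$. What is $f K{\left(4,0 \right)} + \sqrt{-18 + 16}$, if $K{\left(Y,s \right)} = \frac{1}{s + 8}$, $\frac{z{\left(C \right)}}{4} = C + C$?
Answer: $- \frac{97}{8} + i \sqrt{2} \approx -12.125 + 1.4142 i$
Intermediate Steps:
$z{\left(C \right)} = 8 C$ ($z{\left(C \right)} = 4 \left(C + C\right) = 4 \cdot 2 C = 8 C$)
$K{\left(Y,s \right)} = \frac{1}{8 + s}$
$f = -97$ ($f = -1 + 8 \left(-4\right) 3 = -1 - 96 = -97$)
$f K{\left(4,0 \right)} + \sqrt{-18 + 16} = - \frac{97}{8 + 0} + \sqrt{-18 + 16} = - \frac{97}{8} + \sqrt{-2} = \left(-97\right) \frac{1}{8} + i \sqrt{2} = - \frac{97}{8} + i \sqrt{2}$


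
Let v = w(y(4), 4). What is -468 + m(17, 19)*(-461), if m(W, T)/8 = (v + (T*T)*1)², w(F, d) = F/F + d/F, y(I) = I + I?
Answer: -484626718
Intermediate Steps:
y(I) = 2*I
w(F, d) = 1 + d/F
v = 3/2 (v = (2*4 + 4)/((2*4)) = (8 + 4)/8 = (⅛)*12 = 3/2 ≈ 1.5000)
m(W, T) = 8*(3/2 + T²)² (m(W, T) = 8*(3/2 + (T*T)*1)² = 8*(3/2 + T²*1)² = 8*(3/2 + T²)²)
-468 + m(17, 19)*(-461) = -468 + (2*(3 + 2*19²)²)*(-461) = -468 + (2*(3 + 2*361)²)*(-461) = -468 + (2*(3 + 722)²)*(-461) = -468 + (2*725²)*(-461) = -468 + (2*525625)*(-461) = -468 + 1051250*(-461) = -468 - 484626250 = -484626718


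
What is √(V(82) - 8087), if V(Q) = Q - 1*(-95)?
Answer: I*√7910 ≈ 88.938*I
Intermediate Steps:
V(Q) = 95 + Q (V(Q) = Q + 95 = 95 + Q)
√(V(82) - 8087) = √((95 + 82) - 8087) = √(177 - 8087) = √(-7910) = I*√7910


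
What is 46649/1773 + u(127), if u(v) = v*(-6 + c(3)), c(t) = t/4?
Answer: -4541995/7092 ≈ -640.44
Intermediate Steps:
c(t) = t/4 (c(t) = t*(1/4) = t/4)
u(v) = -21*v/4 (u(v) = v*(-6 + (1/4)*3) = v*(-6 + 3/4) = v*(-21/4) = -21*v/4)
46649/1773 + u(127) = 46649/1773 - 21/4*127 = 46649*(1/1773) - 2667/4 = 46649/1773 - 2667/4 = -4541995/7092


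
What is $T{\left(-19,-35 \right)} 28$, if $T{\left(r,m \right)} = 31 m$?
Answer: $-30380$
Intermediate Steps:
$T{\left(-19,-35 \right)} 28 = 31 \left(-35\right) 28 = \left(-1085\right) 28 = -30380$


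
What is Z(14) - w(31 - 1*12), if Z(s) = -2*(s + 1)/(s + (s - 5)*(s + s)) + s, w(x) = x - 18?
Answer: 1714/133 ≈ 12.887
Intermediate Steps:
w(x) = -18 + x
Z(s) = s - 2*(1 + s)/(s + 2*s*(-5 + s)) (Z(s) = -2*(1 + s)/(s + (-5 + s)*(2*s)) + s = -2*(1 + s)/(s + 2*s*(-5 + s)) + s = s - 2*(1 + s)/(s + 2*s*(-5 + s)))
Z(14) - w(31 - 1*12) = (-2 - 9*14**2 - 2*14 + 2*14**3)/(14*(-9 + 2*14)) - (-18 + (31 - 1*12)) = (-2 - 9*196 - 28 + 2*2744)/(14*(-9 + 28)) - (-18 + (31 - 12)) = (1/14)*(-2 - 1764 - 28 + 5488)/19 - (-18 + 19) = (1/14)*(1/19)*3694 - 1*1 = 1847/133 - 1 = 1714/133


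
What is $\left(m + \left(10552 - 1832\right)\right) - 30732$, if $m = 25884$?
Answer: $3872$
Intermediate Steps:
$\left(m + \left(10552 - 1832\right)\right) - 30732 = \left(25884 + \left(10552 - 1832\right)\right) - 30732 = \left(25884 + 8720\right) - 30732 = 34604 - 30732 = 3872$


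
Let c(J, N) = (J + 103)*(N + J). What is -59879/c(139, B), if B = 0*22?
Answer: -59879/33638 ≈ -1.7801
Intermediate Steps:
B = 0
c(J, N) = (103 + J)*(J + N)
-59879/c(139, B) = -59879/(139**2 + 103*139 + 103*0 + 139*0) = -59879/(19321 + 14317 + 0 + 0) = -59879/33638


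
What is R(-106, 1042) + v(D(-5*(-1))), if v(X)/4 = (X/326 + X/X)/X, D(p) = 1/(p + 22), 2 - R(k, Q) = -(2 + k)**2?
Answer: 1780940/163 ≈ 10926.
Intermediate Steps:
R(k, Q) = 2 + (2 + k)**2 (R(k, Q) = 2 - (-1)*(2 + k)**2 = 2 + (2 + k)**2)
D(p) = 1/(22 + p)
v(X) = 4*(1 + X/326)/X (v(X) = 4*((X/326 + X/X)/X) = 4*((X*(1/326) + 1)/X) = 4*((X/326 + 1)/X) = 4*((1 + X/326)/X) = 4*(1 + X/326)/X)
R(-106, 1042) + v(D(-5*(-1))) = (2 + (2 - 106)**2) + (2/163 + 4/(1/(22 - 5*(-1)))) = (2 + (-104)**2) + (2/163 + 4/(1/(22 + 5))) = (2 + 10816) + (2/163 + 4/(1/27)) = 10818 + (2/163 + 4/(1/27)) = 10818 + (2/163 + 4*27) = 10818 + (2/163 + 108) = 10818 + 17606/163 = 1780940/163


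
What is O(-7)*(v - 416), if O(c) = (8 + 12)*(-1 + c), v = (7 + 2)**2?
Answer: 53600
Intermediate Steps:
v = 81 (v = 9**2 = 81)
O(c) = -20 + 20*c (O(c) = 20*(-1 + c) = -20 + 20*c)
O(-7)*(v - 416) = (-20 + 20*(-7))*(81 - 416) = (-20 - 140)*(-335) = -160*(-335) = 53600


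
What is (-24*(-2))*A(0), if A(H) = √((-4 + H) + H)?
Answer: 96*I ≈ 96.0*I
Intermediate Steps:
A(H) = √(-4 + 2*H)
(-24*(-2))*A(0) = (-24*(-2))*√(-4 + 2*0) = 48*√(-4 + 0) = 48*√(-4) = 48*(2*I) = 96*I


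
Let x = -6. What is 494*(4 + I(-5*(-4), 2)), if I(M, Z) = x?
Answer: -988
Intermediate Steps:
I(M, Z) = -6
494*(4 + I(-5*(-4), 2)) = 494*(4 - 6) = 494*(-2) = -988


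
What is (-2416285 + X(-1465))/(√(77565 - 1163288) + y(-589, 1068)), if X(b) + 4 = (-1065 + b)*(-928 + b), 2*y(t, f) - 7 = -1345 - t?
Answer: -1816575166/1634631 - 4850668*I*√1085723/1634631 ≈ -1111.3 - 3092.0*I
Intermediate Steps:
y(t, f) = -669 - t/2 (y(t, f) = 7/2 + (-1345 - t)/2 = 7/2 + (-1345/2 - t/2) = -669 - t/2)
X(b) = -4 + (-1065 + b)*(-928 + b)
(-2416285 + X(-1465))/(√(77565 - 1163288) + y(-589, 1068)) = (-2416285 + (988316 + (-1465)² - 1993*(-1465)))/(√(77565 - 1163288) + (-669 - ½*(-589))) = (-2416285 + (988316 + 2146225 + 2919745))/(√(-1085723) + (-669 + 589/2)) = (-2416285 + 6054286)/(I*√1085723 - 749/2) = 3638001/(-749/2 + I*√1085723)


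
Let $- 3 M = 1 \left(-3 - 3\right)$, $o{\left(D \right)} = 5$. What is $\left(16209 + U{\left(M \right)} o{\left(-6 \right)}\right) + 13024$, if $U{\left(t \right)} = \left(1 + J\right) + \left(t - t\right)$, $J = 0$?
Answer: $29238$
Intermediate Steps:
$M = 2$ ($M = - \frac{1 \left(-3 - 3\right)}{3} = - \frac{1 \left(-6\right)}{3} = \left(- \frac{1}{3}\right) \left(-6\right) = 2$)
$U{\left(t \right)} = 1$ ($U{\left(t \right)} = \left(1 + 0\right) + \left(t - t\right) = 1 + 0 = 1$)
$\left(16209 + U{\left(M \right)} o{\left(-6 \right)}\right) + 13024 = \left(16209 + 1 \cdot 5\right) + 13024 = \left(16209 + 5\right) + 13024 = 16214 + 13024 = 29238$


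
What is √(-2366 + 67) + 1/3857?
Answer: 1/3857 + 11*I*√19 ≈ 0.00025927 + 47.948*I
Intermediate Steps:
√(-2366 + 67) + 1/3857 = √(-2299) + 1/3857 = 11*I*√19 + 1/3857 = 1/3857 + 11*I*√19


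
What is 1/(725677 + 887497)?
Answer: 1/1613174 ≈ 6.1990e-7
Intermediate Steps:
1/(725677 + 887497) = 1/1613174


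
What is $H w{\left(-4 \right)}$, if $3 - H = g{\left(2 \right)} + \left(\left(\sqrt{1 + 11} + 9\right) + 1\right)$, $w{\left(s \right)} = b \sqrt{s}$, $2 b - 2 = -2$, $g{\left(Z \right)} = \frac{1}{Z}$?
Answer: $0$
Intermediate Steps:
$b = 0$ ($b = 1 + \frac{1}{2} \left(-2\right) = 1 - 1 = 0$)
$w{\left(s \right)} = 0$ ($w{\left(s \right)} = 0 \sqrt{s} = 0$)
$H = - \frac{15}{2} - 2 \sqrt{3}$ ($H = 3 - \left(\frac{1}{2} + \left(\left(\sqrt{1 + 11} + 9\right) + 1\right)\right) = 3 - \left(\frac{1}{2} + \left(\left(\sqrt{12} + 9\right) + 1\right)\right) = 3 - \left(\frac{1}{2} + \left(\left(2 \sqrt{3} + 9\right) + 1\right)\right) = 3 - \left(\frac{1}{2} + \left(\left(9 + 2 \sqrt{3}\right) + 1\right)\right) = 3 - \left(\frac{1}{2} + \left(10 + 2 \sqrt{3}\right)\right) = 3 - \left(\frac{21}{2} + 2 \sqrt{3}\right) = - \frac{15}{2} - 2 \sqrt{3} \approx -10.964$)
$H w{\left(-4 \right)} = \left(- \frac{15}{2} - 2 \sqrt{3}\right) 0 = 0$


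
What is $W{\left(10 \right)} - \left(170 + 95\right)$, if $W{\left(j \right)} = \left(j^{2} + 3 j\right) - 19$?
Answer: $-154$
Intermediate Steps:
$W{\left(j \right)} = -19 + j^{2} + 3 j$
$W{\left(10 \right)} - \left(170 + 95\right) = \left(-19 + 10^{2} + 3 \cdot 10\right) - \left(170 + 95\right) = \left(-19 + 100 + 30\right) - 265 = 111 - 265 = -154$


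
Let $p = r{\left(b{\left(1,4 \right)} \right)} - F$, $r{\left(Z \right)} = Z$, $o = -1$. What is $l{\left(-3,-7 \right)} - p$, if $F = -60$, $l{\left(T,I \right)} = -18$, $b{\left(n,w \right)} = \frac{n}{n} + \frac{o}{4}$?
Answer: $- \frac{315}{4} \approx -78.75$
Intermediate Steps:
$b{\left(n,w \right)} = \frac{3}{4}$ ($b{\left(n,w \right)} = \frac{n}{n} - \frac{1}{4} = 1 - \frac{1}{4} = \frac{3}{4}$)
$p = \frac{243}{4}$ ($p = \frac{3}{4} - -60 = \frac{3}{4} + 60 = \frac{243}{4} \approx 60.75$)
$l{\left(-3,-7 \right)} - p = -18 - \frac{243}{4} = - \frac{315}{4}$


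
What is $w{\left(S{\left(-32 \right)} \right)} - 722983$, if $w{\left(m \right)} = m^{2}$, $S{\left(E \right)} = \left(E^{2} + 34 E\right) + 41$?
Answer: $-722454$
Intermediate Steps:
$S{\left(E \right)} = 41 + E^{2} + 34 E$
$w{\left(S{\left(-32 \right)} \right)} - 722983 = \left(41 + \left(-32\right)^{2} + 34 \left(-32\right)\right)^{2} - 722983 = \left(41 + 1024 - 1088\right)^{2} - 722983 = \left(-23\right)^{2} - 722983 = 529 - 722983 = -722454$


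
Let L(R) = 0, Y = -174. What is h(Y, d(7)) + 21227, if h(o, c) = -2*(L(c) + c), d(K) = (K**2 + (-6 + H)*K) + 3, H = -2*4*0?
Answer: 21207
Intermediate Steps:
H = 0 (H = -8*0 = 0)
d(K) = 3 + K**2 - 6*K (d(K) = (K**2 + (-6 + 0)*K) + 3 = (K**2 - 6*K) + 3 = 3 + K**2 - 6*K)
h(o, c) = -2*c (h(o, c) = -2*(0 + c) = -2*c)
h(Y, d(7)) + 21227 = -2*(3 + 7**2 - 6*7) + 21227 = -2*(3 + 49 - 42) + 21227 = -2*10 + 21227 = -20 + 21227 = 21207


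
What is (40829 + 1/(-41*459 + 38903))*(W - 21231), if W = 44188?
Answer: 18824961236609/20084 ≈ 9.3731e+8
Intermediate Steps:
(40829 + 1/(-41*459 + 38903))*(W - 21231) = (40829 + 1/(-41*459 + 38903))*(44188 - 21231) = (40829 + 1/(-18819 + 38903))*22957 = (40829 + 1/20084)*22957 = (820009637/20084)*22957 = 18824961236609/20084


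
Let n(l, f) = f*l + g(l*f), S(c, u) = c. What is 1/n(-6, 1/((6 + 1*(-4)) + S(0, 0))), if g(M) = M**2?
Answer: 1/6 ≈ 0.16667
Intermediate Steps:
n(l, f) = f*l + f**2*l**2 (n(l, f) = f*l + (l*f)**2 = f*l + (f*l)**2 = f*l + f**2*l**2)
1/n(-6, 1/((6 + 1*(-4)) + S(0, 0))) = 1/(-6*(1 - 6/((6 + 1*(-4)) + 0))/((6 + 1*(-4)) + 0)) = 1/(-6*(1 - 6/((6 - 4) + 0))/((6 - 4) + 0)) = 1/(-6*(1 - 6/(2 + 0))/(2 + 0)) = 1/(-6*(1 - 6/2)/2) = 1/((1/2)*(-6)*(1 + (1/2)*(-6))) = 1/((1/2)*(-6)*(1 - 3)) = 1/((1/2)*(-6)*(-2)) = 1/6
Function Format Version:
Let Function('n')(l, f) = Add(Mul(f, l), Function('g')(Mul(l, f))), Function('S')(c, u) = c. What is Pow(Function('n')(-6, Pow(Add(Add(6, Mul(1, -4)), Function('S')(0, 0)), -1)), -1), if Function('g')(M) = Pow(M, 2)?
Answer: Rational(1, 6) ≈ 0.16667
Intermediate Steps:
Function('n')(l, f) = Add(Mul(f, l), Mul(Pow(f, 2), Pow(l, 2))) (Function('n')(l, f) = Add(Mul(f, l), Pow(Mul(l, f), 2)) = Add(Mul(f, l), Pow(Mul(f, l), 2)) = Add(Mul(f, l), Mul(Pow(f, 2), Pow(l, 2))))
Pow(Function('n')(-6, Pow(Add(Add(6, Mul(1, -4)), Function('S')(0, 0)), -1)), -1) = Pow(Mul(Pow(Add(Add(6, Mul(1, -4)), 0), -1), -6, Add(1, Mul(Pow(Add(Add(6, Mul(1, -4)), 0), -1), -6))), -1) = Pow(Mul(Pow(Add(Add(6, -4), 0), -1), -6, Add(1, Mul(Pow(Add(Add(6, -4), 0), -1), -6))), -1) = Pow(Mul(Pow(Add(2, 0), -1), -6, Add(1, Mul(Pow(Add(2, 0), -1), -6))), -1) = Pow(Mul(Pow(2, -1), -6, Add(1, Mul(Pow(2, -1), -6))), -1) = Pow(Mul(Rational(1, 2), -6, Add(1, Mul(Rational(1, 2), -6))), -1) = Pow(Mul(Rational(1, 2), -6, Add(1, -3)), -1) = Pow(Mul(Rational(1, 2), -6, -2), -1) = Pow(6, -1) = Rational(1, 6)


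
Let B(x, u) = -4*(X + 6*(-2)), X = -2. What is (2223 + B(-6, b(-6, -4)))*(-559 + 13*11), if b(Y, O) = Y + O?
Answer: -948064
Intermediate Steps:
b(Y, O) = O + Y
B(x, u) = 56 (B(x, u) = -4*(-2 + 6*(-2)) = -4*(-2 - 12) = -4*(-14) = 56)
(2223 + B(-6, b(-6, -4)))*(-559 + 13*11) = (2223 + 56)*(-559 + 13*11) = 2279*(-559 + 143) = 2279*(-416) = -948064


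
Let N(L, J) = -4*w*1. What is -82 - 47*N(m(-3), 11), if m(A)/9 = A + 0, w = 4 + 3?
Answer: 1234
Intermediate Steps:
w = 7
m(A) = 9*A (m(A) = 9*(A + 0) = 9*A)
N(L, J) = -28 (N(L, J) = -4*7*1 = -28*1 = -28)
-82 - 47*N(m(-3), 11) = -82 - 47*(-28) = -82 + 1316 = 1234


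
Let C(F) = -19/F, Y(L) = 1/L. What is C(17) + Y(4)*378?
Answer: 3175/34 ≈ 93.382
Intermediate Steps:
C(17) + Y(4)*378 = -19/17 + 378/4 = -19*1/17 + (¼)*378 = -19/17 + 189/2 = 3175/34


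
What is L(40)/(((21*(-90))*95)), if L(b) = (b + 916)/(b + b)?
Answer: -239/3591000 ≈ -6.6555e-5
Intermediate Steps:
L(b) = (916 + b)/(2*b) (L(b) = (916 + b)/((2*b)) = (916 + b)*(1/(2*b)) = (916 + b)/(2*b))
L(40)/(((21*(-90))*95)) = ((½)*(916 + 40)/40)/(((21*(-90))*95)) = ((½)*(1/40)*956)/((-1890*95)) = (239/20)/(-179550) = (239/20)*(-1/179550) = -239/3591000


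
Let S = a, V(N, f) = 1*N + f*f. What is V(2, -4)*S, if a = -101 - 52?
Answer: -2754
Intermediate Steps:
a = -153
V(N, f) = N + f²
S = -153
V(2, -4)*S = (2 + (-4)²)*(-153) = (2 + 16)*(-153) = 18*(-153) = -2754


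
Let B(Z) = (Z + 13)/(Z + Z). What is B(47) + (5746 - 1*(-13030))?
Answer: 882502/47 ≈ 18777.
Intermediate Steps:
B(Z) = (13 + Z)/(2*Z) (B(Z) = (13 + Z)/((2*Z)) = (13 + Z)*(1/(2*Z)) = (13 + Z)/(2*Z))
B(47) + (5746 - 1*(-13030)) = (½)*(13 + 47)/47 + (5746 - 1*(-13030)) = (½)*(1/47)*60 + (5746 + 13030) = 30/47 + 18776 = 882502/47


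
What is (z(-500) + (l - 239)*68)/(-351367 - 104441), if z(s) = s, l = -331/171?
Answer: 721775/19485792 ≈ 0.037041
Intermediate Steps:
l = -331/171 (l = -331*1/171 = -331/171 ≈ -1.9357)
(z(-500) + (l - 239)*68)/(-351367 - 104441) = (-500 + (-331/171 - 239)*68)/(-351367 - 104441) = (-500 - 41200/171*68)/(-455808) = (-500 - 2801600/171)*(-1/455808) = -2887100/171*(-1/455808) = 721775/19485792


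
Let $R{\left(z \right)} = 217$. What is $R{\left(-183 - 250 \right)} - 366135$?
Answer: $-365918$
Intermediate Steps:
$R{\left(-183 - 250 \right)} - 366135 = 217 - 366135 = -365918$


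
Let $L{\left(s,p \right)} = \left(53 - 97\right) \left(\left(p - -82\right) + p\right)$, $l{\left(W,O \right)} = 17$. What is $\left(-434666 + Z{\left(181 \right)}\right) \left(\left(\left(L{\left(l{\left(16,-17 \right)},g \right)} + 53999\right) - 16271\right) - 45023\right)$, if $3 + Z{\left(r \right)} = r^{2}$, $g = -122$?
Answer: $67118636$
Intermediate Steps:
$L{\left(s,p \right)} = -3608 - 88 p$ ($L{\left(s,p \right)} = - 44 \left(\left(p + 82\right) + p\right) = - 44 \left(\left(82 + p\right) + p\right) = - 44 \left(82 + 2 p\right) = -3608 - 88 p$)
$Z{\left(r \right)} = -3 + r^{2}$
$\left(-434666 + Z{\left(181 \right)}\right) \left(\left(\left(L{\left(l{\left(16,-17 \right)},g \right)} + 53999\right) - 16271\right) - 45023\right) = \left(-434666 - \left(3 - 181^{2}\right)\right) \left(\left(\left(\left(-3608 - -10736\right) + 53999\right) - 16271\right) - 45023\right) = \left(-434666 + \left(-3 + 32761\right)\right) \left(\left(\left(\left(-3608 + 10736\right) + 53999\right) - 16271\right) - 45023\right) = \left(-434666 + 32758\right) \left(\left(\left(7128 + 53999\right) - 16271\right) - 45023\right) = - 401908 \left(\left(61127 - 16271\right) - 45023\right) = - 401908 \left(44856 - 45023\right) = \left(-401908\right) \left(-167\right) = 67118636$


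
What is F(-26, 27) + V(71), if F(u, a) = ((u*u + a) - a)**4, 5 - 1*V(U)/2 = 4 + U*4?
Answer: 208827064010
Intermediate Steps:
V(U) = 2 - 8*U (V(U) = 10 - 2*(4 + U*4) = 10 - 2*(4 + 4*U) = 10 + (-8 - 8*U) = 2 - 8*U)
F(u, a) = u**8 (F(u, a) = ((u**2 + a) - a)**4 = ((a + u**2) - a)**4 = (u**2)**4 = u**8)
F(-26, 27) + V(71) = (-26)**8 + (2 - 8*71) = 208827064576 + (2 - 568) = 208827064576 - 566 = 208827064010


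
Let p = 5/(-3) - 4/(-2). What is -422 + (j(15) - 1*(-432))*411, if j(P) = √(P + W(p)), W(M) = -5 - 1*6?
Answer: 177952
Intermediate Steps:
p = ⅓ (p = 5*(-⅓) - 4*(-½) = -5/3 + 2 = ⅓ ≈ 0.33333)
W(M) = -11 (W(M) = -5 - 6 = -11)
j(P) = √(-11 + P) (j(P) = √(P - 11) = √(-11 + P))
-422 + (j(15) - 1*(-432))*411 = -422 + (√(-11 + 15) - 1*(-432))*411 = -422 + (√4 + 432)*411 = -422 + (2 + 432)*411 = -422 + 434*411 = -422 + 178374 = 177952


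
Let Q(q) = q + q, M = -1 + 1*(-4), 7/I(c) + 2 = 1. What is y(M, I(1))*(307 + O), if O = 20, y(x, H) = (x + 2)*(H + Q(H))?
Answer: 20601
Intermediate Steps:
I(c) = -7 (I(c) = 7/(-2 + 1) = 7/(-1) = 7*(-1) = -7)
M = -5 (M = -1 - 4 = -5)
Q(q) = 2*q
y(x, H) = 3*H*(2 + x) (y(x, H) = (x + 2)*(H + 2*H) = (2 + x)*(3*H) = 3*H*(2 + x))
y(M, I(1))*(307 + O) = (3*(-7)*(2 - 5))*(307 + 20) = (3*(-7)*(-3))*327 = 63*327 = 20601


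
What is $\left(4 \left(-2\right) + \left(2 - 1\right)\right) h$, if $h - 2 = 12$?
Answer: $-98$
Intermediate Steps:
$h = 14$ ($h = 2 + 12 = 14$)
$\left(4 \left(-2\right) + \left(2 - 1\right)\right) h = \left(4 \left(-2\right) + \left(2 - 1\right)\right) 14 = \left(-8 + \left(2 - 1\right)\right) 14 = \left(-8 + 1\right) 14 = \left(-7\right) 14 = -98$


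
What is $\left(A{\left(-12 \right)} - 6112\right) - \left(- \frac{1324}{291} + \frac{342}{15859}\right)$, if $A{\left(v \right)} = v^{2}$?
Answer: $- \frac{27521237198}{4614969} \approx -5963.5$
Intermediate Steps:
$\left(A{\left(-12 \right)} - 6112\right) - \left(- \frac{1324}{291} + \frac{342}{15859}\right) = \left(\left(-12\right)^{2} - 6112\right) - \left(- \frac{1324}{291} + \frac{342}{15859}\right) = \left(144 - 6112\right) - - \frac{20897794}{4614969} = -5968 + \left(- \frac{342}{15859} + \frac{1324}{291}\right) = -5968 + \frac{20897794}{4614969} = - \frac{27521237198}{4614969}$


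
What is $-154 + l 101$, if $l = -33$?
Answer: $-3487$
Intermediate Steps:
$-154 + l 101 = -154 - 3333 = -3487$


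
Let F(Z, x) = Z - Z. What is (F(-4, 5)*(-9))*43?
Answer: 0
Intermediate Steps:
F(Z, x) = 0
(F(-4, 5)*(-9))*43 = (0*(-9))*43 = 0*43 = 0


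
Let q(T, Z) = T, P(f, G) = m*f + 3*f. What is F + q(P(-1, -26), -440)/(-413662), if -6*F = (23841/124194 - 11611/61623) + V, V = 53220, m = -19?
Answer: -28081010394538262365/3165840856948644 ≈ -8870.0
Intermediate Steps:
P(f, G) = -16*f (P(f, G) = -19*f + 3*f = -16*f)
F = -135767898777683/15306413724 (F = -((23841/124194 - 11611/61623) + 53220)/6 = -((23841*(1/124194) - 11611*1/61623) + 53220)/6 = -((7947/41398 - 11611/61623) + 53220)/6 = -(9045803/2551068954 + 53220)/6 = -⅙*135767898777683/2551068954 = -135767898777683/15306413724 ≈ -8870.0)
F + q(P(-1, -26), -440)/(-413662) = -135767898777683/15306413724 - 16*(-1)/(-413662) = -135767898777683/15306413724 + 16*(-1/413662) = -135767898777683/15306413724 - 8/206831 = -28081010394538262365/3165840856948644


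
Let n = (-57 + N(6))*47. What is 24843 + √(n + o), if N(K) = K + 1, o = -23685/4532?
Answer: 24843 + I*√12093511705/2266 ≈ 24843.0 + 48.531*I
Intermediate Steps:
o = -23685/4532 (o = -23685*1/4532 = -23685/4532 ≈ -5.2262)
N(K) = 1 + K
n = -2350 (n = (-57 + (1 + 6))*47 = (-57 + 7)*47 = -50*47 = -2350)
24843 + √(n + o) = 24843 + √(-2350 - 23685/4532) = 24843 + √(-10673885/4532) = 24843 + I*√12093511705/2266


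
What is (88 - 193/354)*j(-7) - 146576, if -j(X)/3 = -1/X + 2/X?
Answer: -121040817/826 ≈ -1.4654e+5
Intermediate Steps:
j(X) = -3/X (j(X) = -3*(-1/X + 2/X) = -3/X)
(88 - 193/354)*j(-7) - 146576 = (88 - 193/354)*(-3/(-7)) - 146576 = (88 - 193*1/354)*(-3*(-1/7)) - 146576 = (88 - 193/354)*(3/7) - 146576 = (30959/354)*(3/7) - 146576 = 30959/826 - 146576 = -121040817/826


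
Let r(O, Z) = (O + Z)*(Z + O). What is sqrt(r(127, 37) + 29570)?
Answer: 3*sqrt(6274) ≈ 237.63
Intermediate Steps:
r(O, Z) = (O + Z)**2 (r(O, Z) = (O + Z)*(O + Z) = (O + Z)**2)
sqrt(r(127, 37) + 29570) = sqrt((127 + 37)**2 + 29570) = sqrt(164**2 + 29570) = sqrt(26896 + 29570) = sqrt(56466) = 3*sqrt(6274)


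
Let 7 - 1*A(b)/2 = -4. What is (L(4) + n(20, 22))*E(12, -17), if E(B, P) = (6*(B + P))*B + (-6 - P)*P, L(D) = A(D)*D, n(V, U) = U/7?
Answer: -348986/7 ≈ -49855.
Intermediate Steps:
A(b) = 22 (A(b) = 14 - 2*(-4) = 14 + 8 = 22)
n(V, U) = U/7 (n(V, U) = U*(⅐) = U/7)
L(D) = 22*D
E(B, P) = B*(6*B + 6*P) + P*(-6 - P) (E(B, P) = (6*B + 6*P)*B + P*(-6 - P) = B*(6*B + 6*P) + P*(-6 - P))
(L(4) + n(20, 22))*E(12, -17) = (22*4 + (⅐)*22)*(-1*(-17)² - 6*(-17) + 6*12² + 6*12*(-17)) = (88 + 22/7)*(-1*289 + 102 + 6*144 - 1224) = 638*(-289 + 102 + 864 - 1224)/7 = (638/7)*(-547) = -348986/7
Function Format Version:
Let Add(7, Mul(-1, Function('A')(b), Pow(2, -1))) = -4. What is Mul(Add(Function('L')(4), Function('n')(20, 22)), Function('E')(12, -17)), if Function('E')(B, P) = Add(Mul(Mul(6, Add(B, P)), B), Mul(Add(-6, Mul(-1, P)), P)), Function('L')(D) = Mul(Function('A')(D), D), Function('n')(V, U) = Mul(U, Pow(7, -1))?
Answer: Rational(-348986, 7) ≈ -49855.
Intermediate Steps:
Function('A')(b) = 22 (Function('A')(b) = Add(14, Mul(-2, -4)) = Add(14, 8) = 22)
Function('n')(V, U) = Mul(Rational(1, 7), U) (Function('n')(V, U) = Mul(U, Rational(1, 7)) = Mul(Rational(1, 7), U))
Function('L')(D) = Mul(22, D)
Function('E')(B, P) = Add(Mul(B, Add(Mul(6, B), Mul(6, P))), Mul(P, Add(-6, Mul(-1, P)))) (Function('E')(B, P) = Add(Mul(Add(Mul(6, B), Mul(6, P)), B), Mul(P, Add(-6, Mul(-1, P)))) = Add(Mul(B, Add(Mul(6, B), Mul(6, P))), Mul(P, Add(-6, Mul(-1, P)))))
Mul(Add(Function('L')(4), Function('n')(20, 22)), Function('E')(12, -17)) = Mul(Add(Mul(22, 4), Mul(Rational(1, 7), 22)), Add(Mul(-1, Pow(-17, 2)), Mul(-6, -17), Mul(6, Pow(12, 2)), Mul(6, 12, -17))) = Mul(Add(88, Rational(22, 7)), Add(Mul(-1, 289), 102, Mul(6, 144), -1224)) = Mul(Rational(638, 7), Add(-289, 102, 864, -1224)) = Mul(Rational(638, 7), -547) = Rational(-348986, 7)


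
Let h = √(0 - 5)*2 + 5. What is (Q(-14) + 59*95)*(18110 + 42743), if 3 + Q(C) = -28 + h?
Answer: 339498887 + 121706*I*√5 ≈ 3.395e+8 + 2.7214e+5*I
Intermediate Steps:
h = 5 + 2*I*√5 (h = √(-5)*2 + 5 = (I*√5)*2 + 5 = 2*I*√5 + 5 = 5 + 2*I*√5 ≈ 5.0 + 4.4721*I)
Q(C) = -26 + 2*I*√5 (Q(C) = -3 + (-28 + (5 + 2*I*√5)) = -3 + (-23 + 2*I*√5) = -26 + 2*I*√5)
(Q(-14) + 59*95)*(18110 + 42743) = ((-26 + 2*I*√5) + 59*95)*(18110 + 42743) = ((-26 + 2*I*√5) + 5605)*60853 = (5579 + 2*I*√5)*60853 = 339498887 + 121706*I*√5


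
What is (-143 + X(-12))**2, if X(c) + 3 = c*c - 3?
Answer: 25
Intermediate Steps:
X(c) = -6 + c**2 (X(c) = -3 + (c*c - 3) = -3 + (c**2 - 3) = -3 + (-3 + c**2) = -6 + c**2)
(-143 + X(-12))**2 = (-143 + (-6 + (-12)**2))**2 = (-143 + (-6 + 144))**2 = (-143 + 138)**2 = (-5)**2 = 25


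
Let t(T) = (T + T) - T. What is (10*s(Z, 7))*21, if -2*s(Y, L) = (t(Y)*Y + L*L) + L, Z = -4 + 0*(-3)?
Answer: -7560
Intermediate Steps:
t(T) = T (t(T) = 2*T - T = T)
Z = -4 (Z = -4 + 0 = -4)
s(Y, L) = -L/2 - L**2/2 - Y**2/2 (s(Y, L) = -((Y*Y + L*L) + L)/2 = -((Y**2 + L**2) + L)/2 = -((L**2 + Y**2) + L)/2 = -(L + L**2 + Y**2)/2 = -L/2 - L**2/2 - Y**2/2)
(10*s(Z, 7))*21 = (10*(-1/2*7 - 1/2*7**2 - 1/2*(-4)**2))*21 = (10*(-7/2 - 1/2*49 - 1/2*16))*21 = (10*(-7/2 - 49/2 - 8))*21 = (10*(-36))*21 = -360*21 = -7560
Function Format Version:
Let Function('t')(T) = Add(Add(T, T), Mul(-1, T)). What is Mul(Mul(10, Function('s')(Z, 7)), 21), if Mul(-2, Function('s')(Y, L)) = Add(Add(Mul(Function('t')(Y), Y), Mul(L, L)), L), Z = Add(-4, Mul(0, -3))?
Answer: -7560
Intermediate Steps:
Function('t')(T) = T (Function('t')(T) = Add(Mul(2, T), Mul(-1, T)) = T)
Z = -4 (Z = Add(-4, 0) = -4)
Function('s')(Y, L) = Add(Mul(Rational(-1, 2), L), Mul(Rational(-1, 2), Pow(L, 2)), Mul(Rational(-1, 2), Pow(Y, 2))) (Function('s')(Y, L) = Mul(Rational(-1, 2), Add(Add(Mul(Y, Y), Mul(L, L)), L)) = Mul(Rational(-1, 2), Add(Add(Pow(Y, 2), Pow(L, 2)), L)) = Mul(Rational(-1, 2), Add(Add(Pow(L, 2), Pow(Y, 2)), L)) = Mul(Rational(-1, 2), Add(L, Pow(L, 2), Pow(Y, 2))) = Add(Mul(Rational(-1, 2), L), Mul(Rational(-1, 2), Pow(L, 2)), Mul(Rational(-1, 2), Pow(Y, 2))))
Mul(Mul(10, Function('s')(Z, 7)), 21) = Mul(Mul(10, Add(Mul(Rational(-1, 2), 7), Mul(Rational(-1, 2), Pow(7, 2)), Mul(Rational(-1, 2), Pow(-4, 2)))), 21) = Mul(Mul(10, Add(Rational(-7, 2), Mul(Rational(-1, 2), 49), Mul(Rational(-1, 2), 16))), 21) = Mul(Mul(10, Add(Rational(-7, 2), Rational(-49, 2), -8)), 21) = Mul(Mul(10, -36), 21) = Mul(-360, 21) = -7560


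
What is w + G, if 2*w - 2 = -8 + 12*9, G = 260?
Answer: 311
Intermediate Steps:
w = 51 (w = 1 + (-8 + 12*9)/2 = 1 + (-8 + 108)/2 = 1 + (½)*100 = 1 + 50 = 51)
w + G = 51 + 260 = 311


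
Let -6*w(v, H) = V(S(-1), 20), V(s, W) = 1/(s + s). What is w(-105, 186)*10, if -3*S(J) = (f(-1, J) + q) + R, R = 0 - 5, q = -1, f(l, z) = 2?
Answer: -5/8 ≈ -0.62500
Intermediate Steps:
R = -5
S(J) = 4/3 (S(J) = -((2 - 1) - 5)/3 = -(1 - 5)/3 = -1/3*(-4) = 4/3)
V(s, W) = 1/(2*s)
w(v, H) = -1/16 (w(v, H) = -1/(12*4/3) = -3/(12*4) = -1/6*3/8 = -1/16)
w(-105, 186)*10 = -1/16*10 = -5/8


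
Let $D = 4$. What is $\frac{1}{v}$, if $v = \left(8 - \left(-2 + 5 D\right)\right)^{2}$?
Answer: $\frac{1}{100} \approx 0.01$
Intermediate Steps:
$v = 100$ ($v = \left(8 + \left(\left(-5\right) 4 + 2\right)\right)^{2} = \left(8 + \left(-20 + 2\right)\right)^{2} = \left(8 - 18\right)^{2} = \left(-10\right)^{2} = 100$)
$\frac{1}{v} = \frac{1}{100}$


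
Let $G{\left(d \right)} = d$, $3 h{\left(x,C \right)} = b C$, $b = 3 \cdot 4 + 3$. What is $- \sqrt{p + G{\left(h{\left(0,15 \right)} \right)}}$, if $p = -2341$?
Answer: $- i \sqrt{2266} \approx - 47.603 i$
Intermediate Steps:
$b = 15$ ($b = 12 + 3 = 15$)
$h{\left(x,C \right)} = 5 C$ ($h{\left(x,C \right)} = \frac{15 C}{3} = 5 C$)
$- \sqrt{p + G{\left(h{\left(0,15 \right)} \right)}} = - \sqrt{-2341 + 5 \cdot 15} = - \sqrt{-2341 + 75} = - \sqrt{-2266} = - i \sqrt{2266}$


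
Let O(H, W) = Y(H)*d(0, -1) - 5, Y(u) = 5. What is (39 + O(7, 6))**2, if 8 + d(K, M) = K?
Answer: 36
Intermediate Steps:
d(K, M) = -8 + K
O(H, W) = -45 (O(H, W) = 5*(-8 + 0) - 5 = 5*(-8) - 5 = -40 - 5 = -45)
(39 + O(7, 6))**2 = (39 - 45)**2 = (-6)**2 = 36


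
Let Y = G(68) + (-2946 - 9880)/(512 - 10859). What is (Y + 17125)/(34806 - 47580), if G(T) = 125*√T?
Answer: -177205201/132172578 - 125*√17/6387 ≈ -1.4214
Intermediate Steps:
Y = 12826/10347 + 250*√17 (Y = 125*√68 + (-2946 - 9880)/(512 - 10859) = 125*(2*√17) - 12826/(-10347) = 250*√17 - 12826*(-1/10347) = 250*√17 + 12826/10347 = 12826/10347 + 250*√17 ≈ 1032.0)
(Y + 17125)/(34806 - 47580) = ((12826/10347 + 250*√17) + 17125)/(34806 - 47580) = (177205201/10347 + 250*√17)/(-12774) = (177205201/10347 + 250*√17)*(-1/12774) = -177205201/132172578 - 125*√17/6387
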